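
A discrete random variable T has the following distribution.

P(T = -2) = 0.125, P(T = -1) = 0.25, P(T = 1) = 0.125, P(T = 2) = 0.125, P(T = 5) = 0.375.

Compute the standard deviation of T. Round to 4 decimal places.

E[T] = (-2)(0.125) + (-1)(0.25) + (1)(0.125) + (2)(0.125) + (5)(0.375) = 1.75
E[T²] = (-2)²(0.125) + (-1)²(0.25) + (1)²(0.125) + (2)²(0.125) + (5)²(0.375) = 10.75
V(T) = E[T²] − (E[T])² = 10.75 − (1.75)² = 7.6875
SD(T) = √7.6875 ≈ 2.7726

2.7726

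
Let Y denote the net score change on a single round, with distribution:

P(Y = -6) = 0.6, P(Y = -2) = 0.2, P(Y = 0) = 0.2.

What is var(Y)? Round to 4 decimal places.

E[Y] = (-6)(0.6) + (-2)(0.2) + (0)(0.2) = -4
E[Y²] = (-6)²(0.6) + (-2)²(0.2) + (0)²(0.2) = 22.4
var(Y) = E[Y²] − (E[Y])² = 22.4 − (-4)² = 6.4

6.4000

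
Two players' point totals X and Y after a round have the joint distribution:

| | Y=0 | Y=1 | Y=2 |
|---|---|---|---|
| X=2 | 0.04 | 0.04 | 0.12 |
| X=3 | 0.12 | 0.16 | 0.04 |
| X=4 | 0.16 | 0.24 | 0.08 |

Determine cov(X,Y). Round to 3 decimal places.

-0.138

E[X] = 3.28,  E[Y] = 0.92
E[XY] = 2.88
cov(X,Y) = E[XY] − E[X]E[Y] = 2.88 − (3.28)(0.92) = -0.1376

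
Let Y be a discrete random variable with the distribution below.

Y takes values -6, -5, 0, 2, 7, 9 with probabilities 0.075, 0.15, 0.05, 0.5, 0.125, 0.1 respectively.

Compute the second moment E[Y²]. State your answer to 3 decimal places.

22.675

E[Y²] = (-6)²(0.075) + (-5)²(0.15) + (0)²(0.05) + (2)²(0.5) + (7)²(0.125) + (9)²(0.1) = 22.675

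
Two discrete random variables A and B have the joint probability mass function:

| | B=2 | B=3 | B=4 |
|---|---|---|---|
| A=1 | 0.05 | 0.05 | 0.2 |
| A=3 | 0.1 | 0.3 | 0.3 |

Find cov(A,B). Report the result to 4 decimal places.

E[A] = 2.4,  E[B] = 3.35
E[AB] = 7.95
cov(A,B) = E[AB] − E[A]E[B] = 7.95 − (2.4)(3.35) = -0.09

-0.0900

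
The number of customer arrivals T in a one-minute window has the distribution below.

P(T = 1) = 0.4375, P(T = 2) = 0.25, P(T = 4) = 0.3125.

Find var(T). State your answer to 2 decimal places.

E[T] = (1)(0.4375) + (2)(0.25) + (4)(0.3125) = 2.1875
E[T²] = (1)²(0.4375) + (2)²(0.25) + (4)²(0.3125) = 6.4375
var(T) = E[T²] − (E[T])² = 6.4375 − (2.1875)² = 1.65234375

1.65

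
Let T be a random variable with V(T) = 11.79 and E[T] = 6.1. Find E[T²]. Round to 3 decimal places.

49.000

E[T²] = V(T) + (E[T])² = 11.79 + (6.1)² = 49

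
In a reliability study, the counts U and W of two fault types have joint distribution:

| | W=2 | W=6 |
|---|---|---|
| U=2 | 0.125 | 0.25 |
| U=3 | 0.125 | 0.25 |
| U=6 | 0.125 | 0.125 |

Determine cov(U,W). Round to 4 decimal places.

-0.4375

E[U] = 3.375,  E[W] = 4.5
E[UW] = 14.75
cov(U,W) = E[UW] − E[U]E[W] = 14.75 − (3.375)(4.5) = -0.4375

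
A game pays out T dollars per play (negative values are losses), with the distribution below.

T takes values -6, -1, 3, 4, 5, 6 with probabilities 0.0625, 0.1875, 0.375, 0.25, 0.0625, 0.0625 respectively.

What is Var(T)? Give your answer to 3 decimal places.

8.563

E[T] = (-6)(0.0625) + (-1)(0.1875) + (3)(0.375) + (4)(0.25) + (5)(0.0625) + (6)(0.0625) = 2.25
E[T²] = (-6)²(0.0625) + (-1)²(0.1875) + (3)²(0.375) + (4)²(0.25) + (5)²(0.0625) + (6)²(0.0625) = 13.625
Var(T) = E[T²] − (E[T])² = 13.625 − (2.25)² = 8.5625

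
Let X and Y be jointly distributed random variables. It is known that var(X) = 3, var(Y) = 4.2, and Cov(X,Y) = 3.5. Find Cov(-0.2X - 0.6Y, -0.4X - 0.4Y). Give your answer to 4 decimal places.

Cov(-0.2X - 0.6Y, -0.4X - 0.4Y) = (-0.2)(-0.4)var(X) + (-0.6)(-0.4)var(Y) + [(-0.2)(-0.4) + (-0.6)(-0.4)]Cov(X,Y)
= 0.08·3 + 0.24·4.2 + 0.32·3.5 = 2.368

2.3680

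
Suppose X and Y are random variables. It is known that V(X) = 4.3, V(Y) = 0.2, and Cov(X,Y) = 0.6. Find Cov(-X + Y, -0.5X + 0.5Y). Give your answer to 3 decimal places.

1.650

Cov(-X + Y, -0.5X + 0.5Y) = (-1)(-0.5)V(X) + (1)(0.5)V(Y) + [(-1)(0.5) + (1)(-0.5)]Cov(X,Y)
= 0.5·4.3 + 0.5·0.2 + -1·0.6 = 1.65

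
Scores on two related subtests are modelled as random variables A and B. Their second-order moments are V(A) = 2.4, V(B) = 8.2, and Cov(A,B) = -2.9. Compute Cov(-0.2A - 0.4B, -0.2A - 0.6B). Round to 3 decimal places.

Cov(-0.2A - 0.4B, -0.2A - 0.6B) = (-0.2)(-0.2)V(A) + (-0.4)(-0.6)V(B) + [(-0.2)(-0.6) + (-0.4)(-0.2)]Cov(A,B)
= 0.04·2.4 + 0.24·8.2 + 0.2·-2.9 = 1.484

1.484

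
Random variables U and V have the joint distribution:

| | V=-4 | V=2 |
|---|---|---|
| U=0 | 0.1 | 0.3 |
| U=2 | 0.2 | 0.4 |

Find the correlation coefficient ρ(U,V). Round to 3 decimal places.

-0.089

E[U] = 1.2,  E[V] = 0.2
E[UV] = 0
cov(U,V) = E[UV] − E[U]E[V] = 0 − (1.2)(0.2) = -0.24
var(U) = 0.96,  var(V) = 7.56
ρ = -0.24 / √(0.96·7.56) ≈ -0.089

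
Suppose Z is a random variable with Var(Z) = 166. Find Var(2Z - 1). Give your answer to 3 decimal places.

664.000

Var(2Z - 1) = (2)²·Var(Z) = 4·166 = 664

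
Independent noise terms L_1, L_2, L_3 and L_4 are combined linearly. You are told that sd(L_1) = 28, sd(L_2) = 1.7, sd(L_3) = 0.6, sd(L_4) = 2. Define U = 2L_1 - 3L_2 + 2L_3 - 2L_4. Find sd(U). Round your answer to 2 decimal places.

56.39

Var(L_1) = 784, Var(L_2) = 2.89, Var(L_3) = 0.36, Var(L_4) = 4
By independence, Var(U) = (2)²Var(L_1) + (-3)²Var(L_2) + (2)²Var(L_3) + (-2)²Var(L_4)
= (2)²·784 + (-3)²·2.89 + (2)²·0.36 + (-2)²·4 = 3179.45
sd(U) = √3179.45 ≈ 56.39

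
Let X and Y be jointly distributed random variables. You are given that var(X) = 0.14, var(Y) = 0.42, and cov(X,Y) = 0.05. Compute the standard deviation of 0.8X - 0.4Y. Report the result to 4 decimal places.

0.3533

var(0.8X - 0.4Y) = (0.8)²·var(X) + (-0.4)²·var(Y) + 2·(0.8)·(-0.4)·cov(X,Y)
= 0.64·0.14 + 0.16·0.42 + -0.64·0.05 = 0.1248
sd(0.8X - 0.4Y) = √0.1248 ≈ 0.3533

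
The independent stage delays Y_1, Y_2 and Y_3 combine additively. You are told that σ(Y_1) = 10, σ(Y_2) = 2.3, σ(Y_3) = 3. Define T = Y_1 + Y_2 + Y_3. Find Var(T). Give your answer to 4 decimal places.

Var(Y_1) = 100, Var(Y_2) = 5.29, Var(Y_3) = 9
By independence, Var(T) = (1)²Var(Y_1) + (1)²Var(Y_2) + (1)²Var(Y_3)
= (1)²·100 + (1)²·5.29 + (1)²·9 = 114.29

114.2900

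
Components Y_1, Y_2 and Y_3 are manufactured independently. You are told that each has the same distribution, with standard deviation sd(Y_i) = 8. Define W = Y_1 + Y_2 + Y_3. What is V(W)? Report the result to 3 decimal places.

V(Y_i) = (8)² = 64
By independence, V(W) = (1)²V(Y_1) + (1)²V(Y_2) + (1)²V(Y_3)
= (1)²·64 + (1)²·64 + (1)²·64 = 192

192.000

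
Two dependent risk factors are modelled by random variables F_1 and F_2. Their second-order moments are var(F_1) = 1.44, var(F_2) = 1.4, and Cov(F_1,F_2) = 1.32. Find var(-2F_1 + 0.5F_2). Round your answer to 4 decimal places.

var(-2F_1 + 0.5F_2) = (-2)²·var(F_1) + (0.5)²·var(F_2) + 2·(-2)·(0.5)·Cov(F_1,F_2)
= 4·1.44 + 0.25·1.4 + -2·1.32 = 3.47

3.4700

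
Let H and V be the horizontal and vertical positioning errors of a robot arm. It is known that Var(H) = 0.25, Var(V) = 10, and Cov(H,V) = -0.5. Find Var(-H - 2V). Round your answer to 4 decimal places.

38.2500

Var(-H - 2V) = (-1)²·Var(H) + (-2)²·Var(V) + 2·(-1)·(-2)·Cov(H,V)
= 1·0.25 + 4·10 + 4·-0.5 = 38.25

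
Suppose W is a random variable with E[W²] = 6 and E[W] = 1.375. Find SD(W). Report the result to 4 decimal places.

2.0272

Var(W) = 6 − (1.375)² = 4.109375
SD(W) = √4.109375 ≈ 2.0272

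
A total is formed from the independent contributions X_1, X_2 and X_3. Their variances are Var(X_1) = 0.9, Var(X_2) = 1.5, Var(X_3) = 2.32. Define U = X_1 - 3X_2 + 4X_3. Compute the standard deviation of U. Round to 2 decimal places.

By independence, Var(U) = (1)²Var(X_1) + (-3)²Var(X_2) + (4)²Var(X_3)
= (1)²·0.9 + (-3)²·1.5 + (4)²·2.32 = 51.52
sd(U) = √51.52 ≈ 7.18

7.18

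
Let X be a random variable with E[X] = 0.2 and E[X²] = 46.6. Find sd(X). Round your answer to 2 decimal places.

Var(X) = 46.6 − (0.2)² = 46.56
sd(X) = √46.56 ≈ 6.82

6.82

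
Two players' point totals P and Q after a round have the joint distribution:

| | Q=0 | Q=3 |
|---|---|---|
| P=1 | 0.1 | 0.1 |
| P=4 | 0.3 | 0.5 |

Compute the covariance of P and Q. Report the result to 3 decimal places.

0.180

E[P] = 3.4,  E[Q] = 1.8
E[PQ] = 6.3
Cov(P,Q) = E[PQ] − E[P]E[Q] = 6.3 − (3.4)(1.8) = 0.18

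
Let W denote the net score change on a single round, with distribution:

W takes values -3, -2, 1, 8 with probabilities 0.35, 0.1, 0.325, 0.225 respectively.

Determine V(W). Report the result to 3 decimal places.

17.509

E[W] = (-3)(0.35) + (-2)(0.1) + (1)(0.325) + (8)(0.225) = 0.875
E[W²] = (-3)²(0.35) + (-2)²(0.1) + (1)²(0.325) + (8)²(0.225) = 18.275
V(W) = E[W²] − (E[W])² = 18.275 − (0.875)² = 17.509375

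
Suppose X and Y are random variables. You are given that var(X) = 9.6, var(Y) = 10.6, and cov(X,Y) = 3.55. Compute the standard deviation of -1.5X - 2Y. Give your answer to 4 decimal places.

9.2358

var(-1.5X - 2Y) = (-1.5)²·var(X) + (-2)²·var(Y) + 2·(-1.5)·(-2)·cov(X,Y)
= 2.25·9.6 + 4·10.6 + 6·3.55 = 85.3
SD(-1.5X - 2Y) = √85.3 ≈ 9.2358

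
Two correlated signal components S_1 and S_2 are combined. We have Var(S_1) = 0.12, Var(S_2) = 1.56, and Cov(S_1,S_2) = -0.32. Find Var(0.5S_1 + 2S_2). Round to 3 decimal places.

Var(0.5S_1 + 2S_2) = (0.5)²·Var(S_1) + (2)²·Var(S_2) + 2·(0.5)·(2)·Cov(S_1,S_2)
= 0.25·0.12 + 4·1.56 + 2·-0.32 = 5.63

5.630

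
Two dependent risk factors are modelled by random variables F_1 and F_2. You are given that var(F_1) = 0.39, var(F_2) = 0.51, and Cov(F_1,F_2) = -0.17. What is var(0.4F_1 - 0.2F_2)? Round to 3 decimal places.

var(0.4F_1 - 0.2F_2) = (0.4)²·var(F_1) + (-0.2)²·var(F_2) + 2·(0.4)·(-0.2)·Cov(F_1,F_2)
= 0.16·0.39 + 0.04·0.51 + -0.16·-0.17 = 0.11

0.110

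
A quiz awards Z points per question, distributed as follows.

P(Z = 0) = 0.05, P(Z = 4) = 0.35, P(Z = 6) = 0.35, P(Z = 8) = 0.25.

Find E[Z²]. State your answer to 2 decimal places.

E[Z²] = (0)²(0.05) + (4)²(0.35) + (6)²(0.35) + (8)²(0.25) = 34.2

34.20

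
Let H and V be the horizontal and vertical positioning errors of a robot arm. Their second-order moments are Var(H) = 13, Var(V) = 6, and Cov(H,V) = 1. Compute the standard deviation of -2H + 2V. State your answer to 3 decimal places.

Var(-2H + 2V) = (-2)²·Var(H) + (2)²·Var(V) + 2·(-2)·(2)·Cov(H,V)
= 4·13 + 4·6 + -8·1 = 68
SD(-2H + 2V) = √68 ≈ 8.246

8.246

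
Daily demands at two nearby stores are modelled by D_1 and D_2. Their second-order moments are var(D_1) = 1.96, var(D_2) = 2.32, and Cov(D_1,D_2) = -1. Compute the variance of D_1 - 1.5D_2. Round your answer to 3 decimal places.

10.180

var(D_1 - 1.5D_2) = (1)²·var(D_1) + (-1.5)²·var(D_2) + 2·(1)·(-1.5)·Cov(D_1,D_2)
= 1·1.96 + 2.25·2.32 + -3·-1 = 10.18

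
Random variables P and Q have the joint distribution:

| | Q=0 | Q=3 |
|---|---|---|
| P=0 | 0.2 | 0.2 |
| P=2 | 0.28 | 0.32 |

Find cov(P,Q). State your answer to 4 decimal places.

0.0480

E[P] = 1.2,  E[Q] = 1.56
E[PQ] = 1.92
cov(P,Q) = E[PQ] − E[P]E[Q] = 1.92 − (1.2)(1.56) = 0.048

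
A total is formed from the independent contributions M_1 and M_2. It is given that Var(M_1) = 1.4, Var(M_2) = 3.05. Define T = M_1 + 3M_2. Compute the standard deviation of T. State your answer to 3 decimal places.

5.371

By independence, Var(T) = (1)²Var(M_1) + (3)²Var(M_2)
= (1)²·1.4 + (3)²·3.05 = 28.85
sd(T) = √28.85 ≈ 5.371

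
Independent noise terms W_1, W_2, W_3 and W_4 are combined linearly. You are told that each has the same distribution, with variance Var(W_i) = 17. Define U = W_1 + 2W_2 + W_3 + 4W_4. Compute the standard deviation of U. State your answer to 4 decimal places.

19.3391

By independence, Var(U) = (1)²Var(W_1) + (2)²Var(W_2) + (1)²Var(W_3) + (4)²Var(W_4)
= (1)²·17 + (2)²·17 + (1)²·17 + (4)²·17 = 374
σ(U) = √374 ≈ 19.3391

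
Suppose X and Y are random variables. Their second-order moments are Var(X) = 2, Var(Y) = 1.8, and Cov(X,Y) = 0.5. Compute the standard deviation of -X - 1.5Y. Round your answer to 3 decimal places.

2.748

Var(-X - 1.5Y) = (-1)²·Var(X) + (-1.5)²·Var(Y) + 2·(-1)·(-1.5)·Cov(X,Y)
= 1·2 + 2.25·1.8 + 3·0.5 = 7.55
SD(-X - 1.5Y) = √7.55 ≈ 2.748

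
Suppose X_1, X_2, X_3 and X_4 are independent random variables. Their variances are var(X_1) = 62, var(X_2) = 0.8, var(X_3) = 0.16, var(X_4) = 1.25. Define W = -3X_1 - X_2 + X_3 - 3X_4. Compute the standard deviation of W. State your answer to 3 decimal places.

23.879

By independence, var(W) = (-3)²var(X_1) + (-1)²var(X_2) + (1)²var(X_3) + (-3)²var(X_4)
= (-3)²·62 + (-1)²·0.8 + (1)²·0.16 + (-3)²·1.25 = 570.21
σ(W) = √570.21 ≈ 23.879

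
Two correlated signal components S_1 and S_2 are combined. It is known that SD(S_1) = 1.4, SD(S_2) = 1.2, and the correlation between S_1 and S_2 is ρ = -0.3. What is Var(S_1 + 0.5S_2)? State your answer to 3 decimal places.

1.816

Var(S_1) = (1.4)² = 1.96;  Var(S_2) = (1.2)² = 1.44
Cov(S_1,S_2) = ρ·SD(S_1)·SD(S_2) = -0.3·1.4·1.2 = -0.504
Var(S_1 + 0.5S_2) = (1)²·Var(S_1) + (0.5)²·Var(S_2) + 2·(1)·(0.5)·Cov(S_1,S_2)
= 1·1.96 + 0.25·1.44 + 1·-0.504 = 1.816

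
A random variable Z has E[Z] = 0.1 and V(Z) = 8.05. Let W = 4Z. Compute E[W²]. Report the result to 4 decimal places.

E[4Z] = 4·0.1 = 0.4
V(4Z) = (4)²·8.05 = 128.8
E[W²] = V(W) + (E[W])² = 128.8 + (0.4)² = 128.96

128.9600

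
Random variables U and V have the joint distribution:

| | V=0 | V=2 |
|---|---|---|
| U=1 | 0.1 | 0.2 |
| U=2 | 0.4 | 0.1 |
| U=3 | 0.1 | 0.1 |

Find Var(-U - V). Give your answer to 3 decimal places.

E[U] = 1.9,  E[V] = 0.8,  E[UV] = 1.4
Var(U) = 4.1 − (1.9)² = 0.49;  Var(V) = 1.6 − (0.8)² = 0.96
Cov(U,V) = 1.4 − (1.9)(0.8) = -0.12
Var(-U - V) = (-1)²·0.49 + (-1)²·0.96 + 2·(-1)·(-1)·-0.12 = 1.21

1.210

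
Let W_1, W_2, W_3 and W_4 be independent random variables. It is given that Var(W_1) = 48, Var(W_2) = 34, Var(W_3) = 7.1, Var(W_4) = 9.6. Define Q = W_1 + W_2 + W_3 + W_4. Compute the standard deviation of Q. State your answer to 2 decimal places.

By independence, Var(Q) = (1)²Var(W_1) + (1)²Var(W_2) + (1)²Var(W_3) + (1)²Var(W_4)
= (1)²·48 + (1)²·34 + (1)²·7.1 + (1)²·9.6 = 98.7
sd(Q) = √98.7 ≈ 9.93

9.93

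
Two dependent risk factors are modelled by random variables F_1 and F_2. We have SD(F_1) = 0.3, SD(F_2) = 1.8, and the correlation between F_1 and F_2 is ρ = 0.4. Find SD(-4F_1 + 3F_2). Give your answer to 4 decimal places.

Var(F_1) = (0.3)² = 0.09;  Var(F_2) = (1.8)² = 3.24
Cov(F_1,F_2) = ρ·SD(F_1)·SD(F_2) = 0.4·0.3·1.8 = 0.216
Var(-4F_1 + 3F_2) = (-4)²·Var(F_1) + (3)²·Var(F_2) + 2·(-4)·(3)·Cov(F_1,F_2)
= 16·0.09 + 9·3.24 + -24·0.216 = 25.416
SD(-4F_1 + 3F_2) = √25.416 ≈ 5.0414

5.0414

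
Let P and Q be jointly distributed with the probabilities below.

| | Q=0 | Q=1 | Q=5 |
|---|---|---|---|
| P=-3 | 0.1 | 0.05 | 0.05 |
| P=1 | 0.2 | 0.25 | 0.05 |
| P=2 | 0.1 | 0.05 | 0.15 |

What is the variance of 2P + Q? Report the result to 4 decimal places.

18.6400

E[P] = 0.5,  E[Q] = 1.6,  E[PQ] = 1.2
V(P) = 3.5 − (0.5)² = 3.25;  V(Q) = 6.6 − (1.6)² = 4.04
Cov(P,Q) = 1.2 − (0.5)(1.6) = 0.4
V(2P + Q) = (2)²·3.25 + (1)²·4.04 + 2·(2)·(1)·0.4 = 18.64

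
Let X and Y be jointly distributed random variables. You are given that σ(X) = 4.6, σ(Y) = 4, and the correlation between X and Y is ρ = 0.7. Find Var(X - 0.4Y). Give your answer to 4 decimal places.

13.4160

Var(X) = (4.6)² = 21.16;  Var(Y) = (4)² = 16
Cov(X,Y) = ρ·σ(X)·σ(Y) = 0.7·4.6·4 = 12.88
Var(X - 0.4Y) = (1)²·Var(X) + (-0.4)²·Var(Y) + 2·(1)·(-0.4)·Cov(X,Y)
= 1·21.16 + 0.16·16 + -0.8·12.88 = 13.416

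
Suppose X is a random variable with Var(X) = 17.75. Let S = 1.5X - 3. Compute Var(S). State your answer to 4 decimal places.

39.9375

Var(1.5X - 3) = (1.5)²·Var(X) = 2.25·17.75 = 39.9375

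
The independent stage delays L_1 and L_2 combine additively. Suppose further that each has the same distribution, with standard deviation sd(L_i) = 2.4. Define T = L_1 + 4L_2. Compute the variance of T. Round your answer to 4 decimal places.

97.9200

var(L_i) = (2.4)² = 5.76
By independence, var(T) = (1)²var(L_1) + (4)²var(L_2)
= (1)²·5.76 + (4)²·5.76 = 97.92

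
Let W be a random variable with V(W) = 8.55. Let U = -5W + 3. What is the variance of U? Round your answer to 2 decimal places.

V(-5W + 3) = (-5)²·V(W) = 25·8.55 = 213.75

213.75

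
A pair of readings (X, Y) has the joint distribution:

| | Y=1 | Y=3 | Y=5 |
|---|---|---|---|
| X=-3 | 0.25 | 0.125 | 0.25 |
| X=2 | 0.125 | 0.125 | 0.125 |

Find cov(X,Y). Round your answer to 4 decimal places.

0.0000

E[X] = -1.125,  E[Y] = 3
E[XY] = -3.375
cov(X,Y) = E[XY] − E[X]E[Y] = -3.375 − (-1.125)(3) = 0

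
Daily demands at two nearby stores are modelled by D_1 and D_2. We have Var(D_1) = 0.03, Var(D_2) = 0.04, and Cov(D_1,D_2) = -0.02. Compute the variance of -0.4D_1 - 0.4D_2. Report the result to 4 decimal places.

Var(-0.4D_1 - 0.4D_2) = (-0.4)²·Var(D_1) + (-0.4)²·Var(D_2) + 2·(-0.4)·(-0.4)·Cov(D_1,D_2)
= 0.16·0.03 + 0.16·0.04 + 0.32·-0.02 = 0.0048

0.0048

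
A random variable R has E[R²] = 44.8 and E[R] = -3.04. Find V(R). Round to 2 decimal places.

35.56

V(R) = 44.8 − (-3.04)² = 35.5584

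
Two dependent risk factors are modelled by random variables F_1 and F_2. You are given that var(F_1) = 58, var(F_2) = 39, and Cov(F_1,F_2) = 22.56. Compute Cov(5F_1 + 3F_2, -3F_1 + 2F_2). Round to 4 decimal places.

Cov(5F_1 + 3F_2, -3F_1 + 2F_2) = (5)(-3)var(F_1) + (3)(2)var(F_2) + [(5)(2) + (3)(-3)]Cov(F_1,F_2)
= -15·58 + 6·39 + 1·22.56 = -613.44

-613.4400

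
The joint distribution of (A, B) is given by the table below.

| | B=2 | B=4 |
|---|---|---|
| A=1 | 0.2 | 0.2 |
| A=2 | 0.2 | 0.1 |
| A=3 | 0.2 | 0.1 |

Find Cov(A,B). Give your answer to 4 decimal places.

E[A] = 1.9,  E[B] = 2.8
E[AB] = 5.2
Cov(A,B) = E[AB] − E[A]E[B] = 5.2 − (1.9)(2.8) = -0.12

-0.1200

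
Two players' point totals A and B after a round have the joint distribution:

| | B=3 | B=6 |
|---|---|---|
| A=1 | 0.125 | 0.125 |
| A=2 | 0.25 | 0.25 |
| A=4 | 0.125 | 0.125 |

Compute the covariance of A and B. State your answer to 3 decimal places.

E[A] = 2.25,  E[B] = 4.5
E[AB] = 10.125
Cov(A,B) = E[AB] − E[A]E[B] = 10.125 − (2.25)(4.5) = 0

0.000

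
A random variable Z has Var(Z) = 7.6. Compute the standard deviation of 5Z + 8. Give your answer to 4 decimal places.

Var(5Z + 8) = (5)²·7.6 = 190
sd(5Z + 8) = √190 ≈ 13.7840

13.7840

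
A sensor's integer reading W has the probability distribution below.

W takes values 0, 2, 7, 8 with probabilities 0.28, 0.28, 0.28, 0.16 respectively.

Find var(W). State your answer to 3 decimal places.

10.640

E[W] = (0)(0.28) + (2)(0.28) + (7)(0.28) + (8)(0.16) = 3.8
E[W²] = (0)²(0.28) + (2)²(0.28) + (7)²(0.28) + (8)²(0.16) = 25.08
var(W) = E[W²] − (E[W])² = 25.08 − (3.8)² = 10.64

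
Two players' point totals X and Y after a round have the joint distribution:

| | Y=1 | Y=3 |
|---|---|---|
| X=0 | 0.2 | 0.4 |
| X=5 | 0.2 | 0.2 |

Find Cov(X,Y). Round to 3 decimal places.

-0.400

E[X] = 2,  E[Y] = 2.2
E[XY] = 4
Cov(X,Y) = E[XY] − E[X]E[Y] = 4 − (2)(2.2) = -0.4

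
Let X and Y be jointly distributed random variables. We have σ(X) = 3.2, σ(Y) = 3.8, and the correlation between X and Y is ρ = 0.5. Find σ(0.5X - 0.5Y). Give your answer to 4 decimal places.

1.7692

Var(X) = (3.2)² = 10.24;  Var(Y) = (3.8)² = 14.44
Cov(X,Y) = ρ·σ(X)·σ(Y) = 0.5·3.2·3.8 = 6.08
Var(0.5X - 0.5Y) = (0.5)²·Var(X) + (-0.5)²·Var(Y) + 2·(0.5)·(-0.5)·Cov(X,Y)
= 0.25·10.24 + 0.25·14.44 + -0.5·6.08 = 3.13
σ(0.5X - 0.5Y) = √3.13 ≈ 1.7692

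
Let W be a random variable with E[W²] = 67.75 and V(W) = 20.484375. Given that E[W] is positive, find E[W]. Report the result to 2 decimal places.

(E[W])² = E[W²] − V(W) = 67.75 − 20.484375 = 47.265625
E[W] = √47.265625 = 6.875

6.88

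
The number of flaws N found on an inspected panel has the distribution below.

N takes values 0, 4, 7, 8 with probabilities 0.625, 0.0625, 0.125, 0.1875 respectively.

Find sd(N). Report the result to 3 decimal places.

E[N] = (0)(0.625) + (4)(0.0625) + (7)(0.125) + (8)(0.1875) = 2.625
E[N²] = (0)²(0.625) + (4)²(0.0625) + (7)²(0.125) + (8)²(0.1875) = 19.125
V(N) = E[N²] − (E[N])² = 19.125 − (2.625)² = 12.234375
sd(N) = √12.234375 ≈ 3.498

3.498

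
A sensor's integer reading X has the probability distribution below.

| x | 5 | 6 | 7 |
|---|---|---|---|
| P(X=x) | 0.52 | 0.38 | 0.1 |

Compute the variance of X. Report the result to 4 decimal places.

0.4436

E[X] = (5)(0.52) + (6)(0.38) + (7)(0.1) = 5.58
E[X²] = (5)²(0.52) + (6)²(0.38) + (7)²(0.1) = 31.58
Var(X) = E[X²] − (E[X])² = 31.58 − (5.58)² = 0.4436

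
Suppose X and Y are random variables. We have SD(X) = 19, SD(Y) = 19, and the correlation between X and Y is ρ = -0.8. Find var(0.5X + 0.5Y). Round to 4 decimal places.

36.1000

var(X) = (19)² = 361;  var(Y) = (19)² = 361
Cov(X,Y) = ρ·SD(X)·SD(Y) = -0.8·19·19 = -288.8
var(0.5X + 0.5Y) = (0.5)²·var(X) + (0.5)²·var(Y) + 2·(0.5)·(0.5)·Cov(X,Y)
= 0.25·361 + 0.25·361 + 0.5·-288.8 = 36.1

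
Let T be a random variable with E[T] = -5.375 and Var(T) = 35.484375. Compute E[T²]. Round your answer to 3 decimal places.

64.375

E[T²] = Var(T) + (E[T])² = 35.484375 + (-5.375)² = 64.375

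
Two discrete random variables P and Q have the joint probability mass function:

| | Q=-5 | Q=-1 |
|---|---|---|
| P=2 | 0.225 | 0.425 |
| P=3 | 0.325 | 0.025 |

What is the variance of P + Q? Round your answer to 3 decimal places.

E[P] = 2.35,  E[Q] = -3.2,  E[PQ] = -8.05
var(P) = 5.75 − (2.35)² = 0.2275;  var(Q) = 14.2 − (-3.2)² = 3.96
Cov(P,Q) = -8.05 − (2.35)(-3.2) = -0.53
var(P + Q) = (1)²·0.2275 + (1)²·3.96 + 2·(1)·(1)·-0.53 = 3.1275

3.128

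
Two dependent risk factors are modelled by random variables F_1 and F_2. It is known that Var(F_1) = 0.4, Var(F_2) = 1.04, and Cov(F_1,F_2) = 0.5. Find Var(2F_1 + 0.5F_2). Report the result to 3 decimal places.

2.860

Var(2F_1 + 0.5F_2) = (2)²·Var(F_1) + (0.5)²·Var(F_2) + 2·(2)·(0.5)·Cov(F_1,F_2)
= 4·0.4 + 0.25·1.04 + 2·0.5 = 2.86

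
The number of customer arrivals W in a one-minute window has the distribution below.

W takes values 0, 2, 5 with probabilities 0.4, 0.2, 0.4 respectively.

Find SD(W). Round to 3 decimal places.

E[W] = (0)(0.4) + (2)(0.2) + (5)(0.4) = 2.4
E[W²] = (0)²(0.4) + (2)²(0.2) + (5)²(0.4) = 10.8
Var(W) = E[W²] − (E[W])² = 10.8 − (2.4)² = 5.04
SD(W) = √5.04 ≈ 2.245

2.245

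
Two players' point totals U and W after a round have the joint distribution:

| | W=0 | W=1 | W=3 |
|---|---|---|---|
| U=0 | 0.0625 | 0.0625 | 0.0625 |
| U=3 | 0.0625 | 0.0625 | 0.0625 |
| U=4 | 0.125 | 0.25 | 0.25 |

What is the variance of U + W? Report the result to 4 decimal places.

4.1211

E[U] = 3.0625,  E[W] = 1.5,  E[UW] = 4.75
Var(U) = 11.6875 − (3.0625)² = 2.30859375;  Var(W) = 3.75 − (1.5)² = 1.5
cov(U,W) = 4.75 − (3.0625)(1.5) = 0.15625
Var(U + W) = (1)²·2.30859375 + (1)²·1.5 + 2·(1)·(1)·0.15625 = 4.12109375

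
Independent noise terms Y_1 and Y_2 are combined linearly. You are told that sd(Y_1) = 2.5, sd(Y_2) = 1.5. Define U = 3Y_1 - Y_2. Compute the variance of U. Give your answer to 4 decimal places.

58.5000

Var(Y_1) = 6.25, Var(Y_2) = 2.25
By independence, Var(U) = (3)²Var(Y_1) + (-1)²Var(Y_2)
= (3)²·6.25 + (-1)²·2.25 = 58.5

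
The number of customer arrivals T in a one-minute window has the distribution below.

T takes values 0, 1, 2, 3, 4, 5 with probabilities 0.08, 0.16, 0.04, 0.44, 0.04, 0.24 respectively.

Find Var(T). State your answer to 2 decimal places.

2.39

E[T] = (0)(0.08) + (1)(0.16) + (2)(0.04) + (3)(0.44) + (4)(0.04) + (5)(0.24) = 2.92
E[T²] = (0)²(0.08) + (1)²(0.16) + (2)²(0.04) + (3)²(0.44) + (4)²(0.04) + (5)²(0.24) = 10.92
Var(T) = E[T²] − (E[T])² = 10.92 − (2.92)² = 2.3936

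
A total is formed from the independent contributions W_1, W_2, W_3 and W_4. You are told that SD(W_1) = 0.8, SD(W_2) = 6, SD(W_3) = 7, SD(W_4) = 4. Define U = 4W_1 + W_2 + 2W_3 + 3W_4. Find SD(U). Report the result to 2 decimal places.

19.65

var(W_1) = 0.64, var(W_2) = 36, var(W_3) = 49, var(W_4) = 16
By independence, var(U) = (4)²var(W_1) + (1)²var(W_2) + (2)²var(W_3) + (3)²var(W_4)
= (4)²·0.64 + (1)²·36 + (2)²·49 + (3)²·16 = 386.24
SD(U) = √386.24 ≈ 19.65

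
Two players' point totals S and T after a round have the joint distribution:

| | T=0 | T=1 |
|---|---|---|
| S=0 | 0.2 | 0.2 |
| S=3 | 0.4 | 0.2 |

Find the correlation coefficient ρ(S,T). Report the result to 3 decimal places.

-0.167

E[S] = 1.8,  E[T] = 0.4
E[ST] = 0.6
Cov(S,T) = E[ST] − E[S]E[T] = 0.6 − (1.8)(0.4) = -0.12
Var(S) = 2.16,  Var(T) = 0.24
ρ = -0.12 / √(2.16·0.24) ≈ -0.167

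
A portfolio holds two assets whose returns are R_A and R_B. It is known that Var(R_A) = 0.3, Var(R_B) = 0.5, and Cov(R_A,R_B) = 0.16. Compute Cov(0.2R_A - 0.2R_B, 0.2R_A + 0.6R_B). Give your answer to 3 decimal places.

Cov(0.2R_A - 0.2R_B, 0.2R_A + 0.6R_B) = (0.2)(0.2)Var(R_A) + (-0.2)(0.6)Var(R_B) + [(0.2)(0.6) + (-0.2)(0.2)]Cov(R_A,R_B)
= 0.04·0.3 + -0.12·0.5 + 0.08·0.16 = -0.0352

-0.035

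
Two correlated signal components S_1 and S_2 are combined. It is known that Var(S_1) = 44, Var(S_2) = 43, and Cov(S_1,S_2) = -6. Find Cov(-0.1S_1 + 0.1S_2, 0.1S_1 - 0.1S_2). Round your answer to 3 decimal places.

Cov(-0.1S_1 + 0.1S_2, 0.1S_1 - 0.1S_2) = (-0.1)(0.1)Var(S_1) + (0.1)(-0.1)Var(S_2) + [(-0.1)(-0.1) + (0.1)(0.1)]Cov(S_1,S_2)
= -0.01·44 + -0.01·43 + 0.02·-6 = -0.99

-0.990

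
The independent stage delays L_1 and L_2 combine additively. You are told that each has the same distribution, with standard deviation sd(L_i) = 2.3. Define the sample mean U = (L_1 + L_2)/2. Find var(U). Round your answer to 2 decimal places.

var(L_i) = (2.3)² = 5.29
By independence, var(U) = (0.5)²var(L_1) + (0.5)²var(L_2)
= (0.5)²·5.29 + (0.5)²·5.29 = 2.645

2.65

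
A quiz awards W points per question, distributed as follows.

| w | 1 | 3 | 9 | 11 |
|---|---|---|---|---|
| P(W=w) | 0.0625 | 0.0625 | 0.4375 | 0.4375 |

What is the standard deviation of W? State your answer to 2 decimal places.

2.83

E[W] = (1)(0.0625) + (3)(0.0625) + (9)(0.4375) + (11)(0.4375) = 9
E[W²] = (1)²(0.0625) + (3)²(0.0625) + (9)²(0.4375) + (11)²(0.4375) = 89
Var(W) = E[W²] − (E[W])² = 89 − (9)² = 8
SD(W) = √8 ≈ 2.83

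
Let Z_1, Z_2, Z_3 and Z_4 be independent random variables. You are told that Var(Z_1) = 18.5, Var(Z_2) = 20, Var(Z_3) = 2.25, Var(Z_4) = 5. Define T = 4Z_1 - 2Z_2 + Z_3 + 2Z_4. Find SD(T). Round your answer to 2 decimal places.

By independence, Var(T) = (4)²Var(Z_1) + (-2)²Var(Z_2) + (1)²Var(Z_3) + (2)²Var(Z_4)
= (4)²·18.5 + (-2)²·20 + (1)²·2.25 + (2)²·5 = 398.25
SD(T) = √398.25 ≈ 19.96

19.96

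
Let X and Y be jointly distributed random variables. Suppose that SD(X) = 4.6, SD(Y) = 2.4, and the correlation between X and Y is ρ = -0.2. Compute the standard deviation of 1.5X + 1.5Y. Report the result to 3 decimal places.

7.116

V(X) = (4.6)² = 21.16;  V(Y) = (2.4)² = 5.76
Cov(X,Y) = ρ·SD(X)·SD(Y) = -0.2·4.6·2.4 = -2.208
V(1.5X + 1.5Y) = (1.5)²·V(X) + (1.5)²·V(Y) + 2·(1.5)·(1.5)·Cov(X,Y)
= 2.25·21.16 + 2.25·5.76 + 4.5·-2.208 = 50.634
SD(1.5X + 1.5Y) = √50.634 ≈ 7.116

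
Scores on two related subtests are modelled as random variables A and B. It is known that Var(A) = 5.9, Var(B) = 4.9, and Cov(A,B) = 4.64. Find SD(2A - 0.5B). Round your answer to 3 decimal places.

3.943

Var(2A - 0.5B) = (2)²·Var(A) + (-0.5)²·Var(B) + 2·(2)·(-0.5)·Cov(A,B)
= 4·5.9 + 0.25·4.9 + -2·4.64 = 15.545
SD(2A - 0.5B) = √15.545 ≈ 3.943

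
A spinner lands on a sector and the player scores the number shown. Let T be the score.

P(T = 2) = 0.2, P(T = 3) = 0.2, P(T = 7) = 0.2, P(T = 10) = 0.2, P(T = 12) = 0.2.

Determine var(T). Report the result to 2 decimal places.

14.96

E[T] = (2)(0.2) + (3)(0.2) + (7)(0.2) + (10)(0.2) + (12)(0.2) = 6.8
E[T²] = (2)²(0.2) + (3)²(0.2) + (7)²(0.2) + (10)²(0.2) + (12)²(0.2) = 61.2
var(T) = E[T²] − (E[T])² = 61.2 − (6.8)² = 14.96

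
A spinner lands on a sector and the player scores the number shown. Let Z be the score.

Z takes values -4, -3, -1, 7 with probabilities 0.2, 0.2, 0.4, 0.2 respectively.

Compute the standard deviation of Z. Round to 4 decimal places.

3.8781

E[Z] = (-4)(0.2) + (-3)(0.2) + (-1)(0.4) + (7)(0.2) = -0.4
E[Z²] = (-4)²(0.2) + (-3)²(0.2) + (-1)²(0.4) + (7)²(0.2) = 15.2
Var(Z) = E[Z²] − (E[Z])² = 15.2 − (-0.4)² = 15.04
sd(Z) = √15.04 ≈ 3.8781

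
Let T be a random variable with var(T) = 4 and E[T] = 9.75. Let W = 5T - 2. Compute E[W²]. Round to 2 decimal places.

2285.56

E[5T - 2] = 5·9.75 − 2 = 46.75
var(5T - 2) = (5)²·4 = 100
E[W²] = var(W) + (E[W])² = 100 + (46.75)² = 2285.5625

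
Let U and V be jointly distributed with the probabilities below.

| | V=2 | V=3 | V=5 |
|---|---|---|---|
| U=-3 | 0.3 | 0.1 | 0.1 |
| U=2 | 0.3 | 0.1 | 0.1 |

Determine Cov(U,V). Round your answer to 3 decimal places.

0.000

E[U] = -0.5,  E[V] = 2.8
E[UV] = -1.4
Cov(U,V) = E[UV] − E[U]E[V] = -1.4 − (-0.5)(2.8) = 0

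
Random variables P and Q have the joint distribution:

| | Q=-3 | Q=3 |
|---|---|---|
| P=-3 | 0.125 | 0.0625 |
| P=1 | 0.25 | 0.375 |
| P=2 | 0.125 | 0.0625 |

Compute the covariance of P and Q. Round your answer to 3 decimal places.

E[P] = 0.4375,  E[Q] = 0
E[PQ] = 0.5625
Cov(P,Q) = E[PQ] − E[P]E[Q] = 0.5625 − (0.4375)(0) = 0.5625

0.563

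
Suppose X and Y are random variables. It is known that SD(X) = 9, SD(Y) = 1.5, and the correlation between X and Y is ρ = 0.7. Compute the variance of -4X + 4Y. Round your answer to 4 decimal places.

1029.6000

var(X) = (9)² = 81;  var(Y) = (1.5)² = 2.25
Cov(X,Y) = ρ·SD(X)·SD(Y) = 0.7·9·1.5 = 9.45
var(-4X + 4Y) = (-4)²·var(X) + (4)²·var(Y) + 2·(-4)·(4)·Cov(X,Y)
= 16·81 + 16·2.25 + -32·9.45 = 1029.6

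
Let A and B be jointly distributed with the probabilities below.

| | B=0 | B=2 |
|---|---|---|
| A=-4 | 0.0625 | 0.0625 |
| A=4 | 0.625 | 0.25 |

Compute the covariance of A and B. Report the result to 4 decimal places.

-0.3750

E[A] = 3,  E[B] = 0.625
E[AB] = 1.5
cov(A,B) = E[AB] − E[A]E[B] = 1.5 − (3)(0.625) = -0.375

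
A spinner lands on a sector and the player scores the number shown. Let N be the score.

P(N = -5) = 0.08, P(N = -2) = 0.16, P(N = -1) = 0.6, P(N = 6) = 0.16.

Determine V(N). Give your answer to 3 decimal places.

8.870

E[N] = (-5)(0.08) + (-2)(0.16) + (-1)(0.6) + (6)(0.16) = -0.36
E[N²] = (-5)²(0.08) + (-2)²(0.16) + (-1)²(0.6) + (6)²(0.16) = 9
V(N) = E[N²] − (E[N])² = 9 − (-0.36)² = 8.8704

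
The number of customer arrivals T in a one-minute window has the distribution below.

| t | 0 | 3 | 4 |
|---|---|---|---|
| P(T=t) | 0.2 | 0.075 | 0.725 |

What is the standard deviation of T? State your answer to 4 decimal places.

E[T] = (0)(0.2) + (3)(0.075) + (4)(0.725) = 3.125
E[T²] = (0)²(0.2) + (3)²(0.075) + (4)²(0.725) = 12.275
Var(T) = E[T²] − (E[T])² = 12.275 − (3.125)² = 2.509375
SD(T) = √2.509375 ≈ 1.5841

1.5841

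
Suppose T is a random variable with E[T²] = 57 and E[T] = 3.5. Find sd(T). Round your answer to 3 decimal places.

6.690

Var(T) = 57 − (3.5)² = 44.75
sd(T) = √44.75 ≈ 6.690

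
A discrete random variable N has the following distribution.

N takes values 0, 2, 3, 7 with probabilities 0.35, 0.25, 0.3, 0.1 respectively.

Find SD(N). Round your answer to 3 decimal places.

2.047

E[N] = (0)(0.35) + (2)(0.25) + (3)(0.3) + (7)(0.1) = 2.1
E[N²] = (0)²(0.35) + (2)²(0.25) + (3)²(0.3) + (7)²(0.1) = 8.6
var(N) = E[N²] − (E[N])² = 8.6 − (2.1)² = 4.19
SD(N) = √4.19 ≈ 2.047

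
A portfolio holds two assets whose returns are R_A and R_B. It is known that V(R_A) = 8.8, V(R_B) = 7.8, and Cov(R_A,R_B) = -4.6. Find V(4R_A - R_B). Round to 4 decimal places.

V(4R_A - R_B) = (4)²·V(R_A) + (-1)²·V(R_B) + 2·(4)·(-1)·Cov(R_A,R_B)
= 16·8.8 + 1·7.8 + -8·-4.6 = 185.4

185.4000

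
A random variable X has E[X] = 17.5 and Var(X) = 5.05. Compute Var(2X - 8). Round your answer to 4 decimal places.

20.2000

Var(2X - 8) = (2)²·Var(X) = 4·5.05 = 20.2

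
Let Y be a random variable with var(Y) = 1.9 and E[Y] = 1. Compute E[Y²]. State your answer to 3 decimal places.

2.900

E[Y²] = var(Y) + (E[Y])² = 1.9 + (1)² = 2.9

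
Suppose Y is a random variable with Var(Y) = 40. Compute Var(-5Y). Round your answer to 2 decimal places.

Var(-5Y) = (-5)²·Var(Y) = 25·40 = 1000

1000.00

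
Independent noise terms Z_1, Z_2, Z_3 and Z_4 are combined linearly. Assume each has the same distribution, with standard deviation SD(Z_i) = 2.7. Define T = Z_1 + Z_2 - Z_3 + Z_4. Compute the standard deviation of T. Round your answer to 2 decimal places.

V(Z_i) = (2.7)² = 7.29
By independence, V(T) = (1)²V(Z_1) + (1)²V(Z_2) + (-1)²V(Z_3) + (1)²V(Z_4)
= (1)²·7.29 + (1)²·7.29 + (-1)²·7.29 + (1)²·7.29 = 29.16
SD(T) = √29.16 ≈ 5.40

5.40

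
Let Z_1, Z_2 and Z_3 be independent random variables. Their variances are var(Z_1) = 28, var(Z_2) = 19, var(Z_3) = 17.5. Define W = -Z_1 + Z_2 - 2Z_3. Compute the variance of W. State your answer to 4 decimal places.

117.0000

By independence, var(W) = (-1)²var(Z_1) + (1)²var(Z_2) + (-2)²var(Z_3)
= (-1)²·28 + (1)²·19 + (-2)²·17.5 = 117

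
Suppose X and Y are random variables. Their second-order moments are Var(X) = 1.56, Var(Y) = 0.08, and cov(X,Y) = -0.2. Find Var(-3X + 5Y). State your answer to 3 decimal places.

22.040

Var(-3X + 5Y) = (-3)²·Var(X) + (5)²·Var(Y) + 2·(-3)·(5)·cov(X,Y)
= 9·1.56 + 25·0.08 + -30·-0.2 = 22.04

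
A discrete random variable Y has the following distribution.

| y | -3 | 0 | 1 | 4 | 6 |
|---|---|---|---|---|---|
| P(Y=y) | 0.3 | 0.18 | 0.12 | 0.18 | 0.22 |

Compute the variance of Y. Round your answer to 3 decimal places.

12.032

E[Y] = (-3)(0.3) + (0)(0.18) + (1)(0.12) + (4)(0.18) + (6)(0.22) = 1.26
E[Y²] = (-3)²(0.3) + (0)²(0.18) + (1)²(0.12) + (4)²(0.18) + (6)²(0.22) = 13.62
V(Y) = E[Y²] − (E[Y])² = 13.62 − (1.26)² = 12.0324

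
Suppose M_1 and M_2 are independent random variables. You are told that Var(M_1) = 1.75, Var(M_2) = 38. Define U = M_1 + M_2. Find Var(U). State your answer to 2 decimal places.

39.75

By independence, Var(U) = (1)²Var(M_1) + (1)²Var(M_2)
= (1)²·1.75 + (1)²·38 = 39.75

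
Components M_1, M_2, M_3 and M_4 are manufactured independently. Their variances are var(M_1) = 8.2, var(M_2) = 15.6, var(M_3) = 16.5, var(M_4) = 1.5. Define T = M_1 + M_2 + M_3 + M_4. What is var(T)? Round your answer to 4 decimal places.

41.8000

By independence, var(T) = (1)²var(M_1) + (1)²var(M_2) + (1)²var(M_3) + (1)²var(M_4)
= (1)²·8.2 + (1)²·15.6 + (1)²·16.5 + (1)²·1.5 = 41.8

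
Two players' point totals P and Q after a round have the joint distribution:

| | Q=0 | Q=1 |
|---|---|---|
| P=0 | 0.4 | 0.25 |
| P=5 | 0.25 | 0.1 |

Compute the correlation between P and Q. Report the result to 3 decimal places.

-0.099

E[P] = 1.75,  E[Q] = 0.35
E[PQ] = 0.5
Cov(P,Q) = E[PQ] − E[P]E[Q] = 0.5 − (1.75)(0.35) = -0.1125
Var(P) = 5.6875,  Var(Q) = 0.2275
ρ = -0.1125 / √(5.6875·0.2275) ≈ -0.099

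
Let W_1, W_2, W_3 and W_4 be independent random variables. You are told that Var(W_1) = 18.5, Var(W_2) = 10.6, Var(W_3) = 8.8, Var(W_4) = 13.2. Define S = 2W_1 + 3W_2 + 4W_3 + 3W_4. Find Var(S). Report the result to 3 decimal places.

By independence, Var(S) = (2)²Var(W_1) + (3)²Var(W_2) + (4)²Var(W_3) + (3)²Var(W_4)
= (2)²·18.5 + (3)²·10.6 + (4)²·8.8 + (3)²·13.2 = 429

429.000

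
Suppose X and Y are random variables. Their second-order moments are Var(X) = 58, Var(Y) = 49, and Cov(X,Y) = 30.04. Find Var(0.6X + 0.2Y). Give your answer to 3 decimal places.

30.050

Var(0.6X + 0.2Y) = (0.6)²·Var(X) + (0.2)²·Var(Y) + 2·(0.6)·(0.2)·Cov(X,Y)
= 0.36·58 + 0.04·49 + 0.24·30.04 = 30.0496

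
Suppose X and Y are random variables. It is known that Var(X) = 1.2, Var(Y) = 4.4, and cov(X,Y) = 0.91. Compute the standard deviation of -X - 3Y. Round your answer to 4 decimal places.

6.8015

Var(-X - 3Y) = (-1)²·Var(X) + (-3)²·Var(Y) + 2·(-1)·(-3)·cov(X,Y)
= 1·1.2 + 9·4.4 + 6·0.91 = 46.26
SD(-X - 3Y) = √46.26 ≈ 6.8015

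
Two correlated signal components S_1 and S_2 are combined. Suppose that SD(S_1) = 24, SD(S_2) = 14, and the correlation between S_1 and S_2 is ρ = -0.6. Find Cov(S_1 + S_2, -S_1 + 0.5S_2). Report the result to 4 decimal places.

Var(S_1) = (24)² = 576;  Var(S_2) = (14)² = 196
Cov(S_1,S_2) = ρ·SD(S_1)·SD(S_2) = -0.6·24·14 = -201.6
Cov(S_1 + S_2, -S_1 + 0.5S_2) = (1)(-1)Var(S_1) + (1)(0.5)Var(S_2) + [(1)(0.5) + (1)(-1)]Cov(S_1,S_2)
= -1·576 + 0.5·196 + -0.5·-201.6 = -377.2

-377.2000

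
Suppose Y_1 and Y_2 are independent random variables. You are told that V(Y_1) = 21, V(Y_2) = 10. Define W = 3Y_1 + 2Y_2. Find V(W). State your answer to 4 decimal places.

By independence, V(W) = (3)²V(Y_1) + (2)²V(Y_2)
= (3)²·21 + (2)²·10 = 229

229.0000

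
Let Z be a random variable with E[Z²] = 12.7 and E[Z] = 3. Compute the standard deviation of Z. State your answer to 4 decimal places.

var(Z) = 12.7 − (3)² = 3.7
SD(Z) = √3.7 ≈ 1.9235

1.9235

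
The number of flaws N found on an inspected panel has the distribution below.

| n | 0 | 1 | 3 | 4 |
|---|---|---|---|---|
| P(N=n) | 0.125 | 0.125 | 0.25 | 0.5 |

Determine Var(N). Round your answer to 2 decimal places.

2.11

E[N] = (0)(0.125) + (1)(0.125) + (3)(0.25) + (4)(0.5) = 2.875
E[N²] = (0)²(0.125) + (1)²(0.125) + (3)²(0.25) + (4)²(0.5) = 10.375
Var(N) = E[N²] − (E[N])² = 10.375 − (2.875)² = 2.109375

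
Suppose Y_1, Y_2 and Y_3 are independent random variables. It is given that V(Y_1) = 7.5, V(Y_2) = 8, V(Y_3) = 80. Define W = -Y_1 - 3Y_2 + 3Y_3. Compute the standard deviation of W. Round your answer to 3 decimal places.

28.275

By independence, V(W) = (-1)²V(Y_1) + (-3)²V(Y_2) + (3)²V(Y_3)
= (-1)²·7.5 + (-3)²·8 + (3)²·80 = 799.5
σ(W) = √799.5 ≈ 28.275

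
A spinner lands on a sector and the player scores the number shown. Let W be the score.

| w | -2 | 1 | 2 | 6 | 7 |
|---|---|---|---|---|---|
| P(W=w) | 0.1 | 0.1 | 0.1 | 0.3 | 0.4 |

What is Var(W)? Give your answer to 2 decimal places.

E[W] = (-2)(0.1) + (1)(0.1) + (2)(0.1) + (6)(0.3) + (7)(0.4) = 4.7
E[W²] = (-2)²(0.1) + (1)²(0.1) + (2)²(0.1) + (6)²(0.3) + (7)²(0.4) = 31.3
Var(W) = E[W²] − (E[W])² = 31.3 − (4.7)² = 9.21

9.21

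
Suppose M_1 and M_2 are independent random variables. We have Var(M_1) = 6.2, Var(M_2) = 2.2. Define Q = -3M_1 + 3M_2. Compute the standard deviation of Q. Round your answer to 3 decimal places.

By independence, Var(Q) = (-3)²Var(M_1) + (3)²Var(M_2)
= (-3)²·6.2 + (3)²·2.2 = 75.6
SD(Q) = √75.6 ≈ 8.695

8.695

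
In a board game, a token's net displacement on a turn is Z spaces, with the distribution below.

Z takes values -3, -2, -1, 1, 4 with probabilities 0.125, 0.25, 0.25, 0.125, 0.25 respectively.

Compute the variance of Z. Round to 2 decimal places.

E[Z] = (-3)(0.125) + (-2)(0.25) + (-1)(0.25) + (1)(0.125) + (4)(0.25) = 0
E[Z²] = (-3)²(0.125) + (-2)²(0.25) + (-1)²(0.25) + (1)²(0.125) + (4)²(0.25) = 6.5
Var(Z) = E[Z²] − (E[Z])² = 6.5 − (0)² = 6.5

6.50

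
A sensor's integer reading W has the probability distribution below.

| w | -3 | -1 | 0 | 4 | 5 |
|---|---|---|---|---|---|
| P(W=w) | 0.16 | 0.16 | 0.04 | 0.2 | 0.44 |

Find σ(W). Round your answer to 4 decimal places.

3.1985

E[W] = (-3)(0.16) + (-1)(0.16) + (0)(0.04) + (4)(0.2) + (5)(0.44) = 2.36
E[W²] = (-3)²(0.16) + (-1)²(0.16) + (0)²(0.04) + (4)²(0.2) + (5)²(0.44) = 15.8
var(W) = E[W²] − (E[W])² = 15.8 − (2.36)² = 10.2304
σ(W) = √10.2304 ≈ 3.1985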